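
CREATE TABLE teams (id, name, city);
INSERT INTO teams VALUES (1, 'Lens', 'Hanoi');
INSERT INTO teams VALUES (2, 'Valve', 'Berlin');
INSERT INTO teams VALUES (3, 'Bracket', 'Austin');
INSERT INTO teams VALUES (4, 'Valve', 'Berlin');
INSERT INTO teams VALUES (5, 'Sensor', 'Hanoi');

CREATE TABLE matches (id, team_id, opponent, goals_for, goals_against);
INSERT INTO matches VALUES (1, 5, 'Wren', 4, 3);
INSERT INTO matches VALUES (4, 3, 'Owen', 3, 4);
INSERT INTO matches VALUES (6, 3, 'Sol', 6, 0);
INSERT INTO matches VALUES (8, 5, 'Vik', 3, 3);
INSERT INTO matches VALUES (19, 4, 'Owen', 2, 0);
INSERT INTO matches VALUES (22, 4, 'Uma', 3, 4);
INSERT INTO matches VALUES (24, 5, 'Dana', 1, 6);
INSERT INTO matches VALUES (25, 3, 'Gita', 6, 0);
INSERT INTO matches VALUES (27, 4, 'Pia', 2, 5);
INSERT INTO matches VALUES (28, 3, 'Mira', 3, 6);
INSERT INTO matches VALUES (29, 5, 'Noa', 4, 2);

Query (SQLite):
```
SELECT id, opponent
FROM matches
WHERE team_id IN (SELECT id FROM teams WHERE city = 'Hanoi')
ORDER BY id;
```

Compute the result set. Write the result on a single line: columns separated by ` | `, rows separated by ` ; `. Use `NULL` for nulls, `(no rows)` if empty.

Inner query: teams.id where city = 'Hanoi'.
Outer: keep matches rows whose team_id is in that set.
Inner query → {1, 5}

1 | Wren ; 8 | Vik ; 24 | Dana ; 29 | Noa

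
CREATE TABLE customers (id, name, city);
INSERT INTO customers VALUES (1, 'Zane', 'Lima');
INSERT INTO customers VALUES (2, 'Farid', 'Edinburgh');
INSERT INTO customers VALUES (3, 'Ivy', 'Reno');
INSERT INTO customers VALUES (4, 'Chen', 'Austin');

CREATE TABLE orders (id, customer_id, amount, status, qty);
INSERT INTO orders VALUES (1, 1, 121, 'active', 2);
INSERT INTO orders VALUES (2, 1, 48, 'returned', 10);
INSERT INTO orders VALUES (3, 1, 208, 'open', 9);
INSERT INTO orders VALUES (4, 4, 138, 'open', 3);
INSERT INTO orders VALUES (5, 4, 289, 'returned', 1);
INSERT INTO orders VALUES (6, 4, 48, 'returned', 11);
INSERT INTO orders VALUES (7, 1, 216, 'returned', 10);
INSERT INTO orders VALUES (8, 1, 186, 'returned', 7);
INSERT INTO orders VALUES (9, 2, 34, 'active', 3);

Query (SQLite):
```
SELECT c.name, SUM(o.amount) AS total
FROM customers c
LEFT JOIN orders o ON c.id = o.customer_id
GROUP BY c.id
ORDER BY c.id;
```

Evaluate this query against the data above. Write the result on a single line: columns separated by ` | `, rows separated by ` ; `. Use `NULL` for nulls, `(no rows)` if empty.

Zane | 779 ; Farid | 34 ; Ivy | NULL ; Chen | 475

LEFT JOIN keeps every customers row; unmatched ones get NULL for orders columns.
Group by customers.id and compute SUM(o.amount). SUM over an all-NULL group is NULL.
  1: ids {1, 2, 3, 7, 8} → SUM(o.amount)=779
  2: ids {9} → SUM(o.amount)=34
  3: ids {—} → SUM(o.amount)=NULL
  4: ids {4, 5, 6} → SUM(o.amount)=475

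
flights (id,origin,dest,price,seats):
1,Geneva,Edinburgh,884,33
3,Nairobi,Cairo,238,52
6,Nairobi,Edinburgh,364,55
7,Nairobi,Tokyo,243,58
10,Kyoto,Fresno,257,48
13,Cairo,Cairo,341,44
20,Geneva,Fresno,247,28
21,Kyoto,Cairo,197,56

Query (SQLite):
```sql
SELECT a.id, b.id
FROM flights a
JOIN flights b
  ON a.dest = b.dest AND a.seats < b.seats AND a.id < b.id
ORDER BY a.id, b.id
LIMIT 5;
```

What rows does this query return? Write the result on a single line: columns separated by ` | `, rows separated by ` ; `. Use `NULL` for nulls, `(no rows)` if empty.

1 | 6 ; 3 | 21 ; 13 | 21

Pairs (a,b) with same dest, a.seats < b.seats, a.id < b.id.
dest groups: Cairo:{3,13,21} Edinburgh:{1,6} Fresno:{10,20} Tokyo:{7}
Ordered by (a.id, b.id); first 5.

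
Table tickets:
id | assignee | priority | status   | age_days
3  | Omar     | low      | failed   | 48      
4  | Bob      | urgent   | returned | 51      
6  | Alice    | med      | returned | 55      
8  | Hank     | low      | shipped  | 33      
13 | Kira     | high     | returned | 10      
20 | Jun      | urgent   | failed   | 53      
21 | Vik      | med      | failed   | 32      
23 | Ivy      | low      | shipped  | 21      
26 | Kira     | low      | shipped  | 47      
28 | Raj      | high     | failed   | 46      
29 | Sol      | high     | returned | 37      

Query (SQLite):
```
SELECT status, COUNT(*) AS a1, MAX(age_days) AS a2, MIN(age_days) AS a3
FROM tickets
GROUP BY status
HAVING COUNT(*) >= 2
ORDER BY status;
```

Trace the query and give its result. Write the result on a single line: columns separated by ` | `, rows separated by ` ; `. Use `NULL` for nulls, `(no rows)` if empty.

failed | 4 | 53 | 32 ; returned | 4 | 55 | 10 ; shipped | 3 | 47 | 21

Group tickets by status.
Per group compute: COUNT(*), MAX(age_days), MIN(age_days).
HAVING: drop groups with fewer than 2 rows.
  failed: ids {3, 20, 21, 28} → COUNT(*)=4, MAX(age_days)=53, MIN(age_days)=32
  returned: ids {4, 6, 13, 29} → COUNT(*)=4, MAX(age_days)=55, MIN(age_days)=10
  shipped: ids {8, 23, 26} → COUNT(*)=3, MAX(age_days)=47, MIN(age_days)=21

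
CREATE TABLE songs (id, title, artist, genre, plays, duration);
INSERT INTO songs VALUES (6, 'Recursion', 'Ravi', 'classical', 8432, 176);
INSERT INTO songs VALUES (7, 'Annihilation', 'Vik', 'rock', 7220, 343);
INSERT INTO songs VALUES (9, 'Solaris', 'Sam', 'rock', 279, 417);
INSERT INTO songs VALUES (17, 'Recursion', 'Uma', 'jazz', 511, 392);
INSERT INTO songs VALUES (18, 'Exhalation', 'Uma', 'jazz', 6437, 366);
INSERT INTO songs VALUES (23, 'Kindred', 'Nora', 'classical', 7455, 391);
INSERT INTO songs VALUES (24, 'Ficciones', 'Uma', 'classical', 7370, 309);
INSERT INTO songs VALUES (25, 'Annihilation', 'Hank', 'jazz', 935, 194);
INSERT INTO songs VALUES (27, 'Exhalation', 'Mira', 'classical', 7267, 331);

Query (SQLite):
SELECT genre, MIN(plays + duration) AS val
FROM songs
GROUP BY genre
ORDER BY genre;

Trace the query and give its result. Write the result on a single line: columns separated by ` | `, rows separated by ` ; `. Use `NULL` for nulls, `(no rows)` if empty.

classical | 7598 ; jazz | 903 ; rock | 696

For each row compute plays + duration.
Group by genre; take MIN of the expression per group.
  classical: ids {6, 23, 24, 27} → MIN(plays + duration)=7598
  jazz: ids {17, 18, 25} → MIN(plays + duration)=903
  rock: ids {7, 9} → MIN(plays + duration)=696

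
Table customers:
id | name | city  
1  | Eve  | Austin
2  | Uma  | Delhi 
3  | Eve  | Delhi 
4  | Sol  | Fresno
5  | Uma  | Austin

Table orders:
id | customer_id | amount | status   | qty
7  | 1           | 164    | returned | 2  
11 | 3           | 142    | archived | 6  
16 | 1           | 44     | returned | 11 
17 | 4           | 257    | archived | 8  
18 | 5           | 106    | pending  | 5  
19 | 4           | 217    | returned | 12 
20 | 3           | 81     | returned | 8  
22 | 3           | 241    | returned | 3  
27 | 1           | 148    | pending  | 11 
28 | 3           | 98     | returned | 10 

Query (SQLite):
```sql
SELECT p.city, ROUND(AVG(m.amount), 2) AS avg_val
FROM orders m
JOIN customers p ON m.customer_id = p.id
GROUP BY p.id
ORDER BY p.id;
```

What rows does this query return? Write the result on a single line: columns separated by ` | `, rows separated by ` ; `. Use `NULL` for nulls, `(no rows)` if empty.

Austin | 118.67 ; Delhi | 140.5 ; Fresno | 237 ; Austin | 106

Join each orders row to its customers via customer_id.
Group joined rows by customers.id; compute ROUND(AVG(m.amount), 2) per group.
  1: ids {7, 16, 27} → ROUND(AVG(m.amount), 2)=118.67
  3: ids {11, 20, 22, 28} → ROUND(AVG(m.amount), 2)=140.5
  4: ids {17, 19} → ROUND(AVG(m.amount), 2)=237
  5: ids {18} → ROUND(AVG(m.amount), 2)=106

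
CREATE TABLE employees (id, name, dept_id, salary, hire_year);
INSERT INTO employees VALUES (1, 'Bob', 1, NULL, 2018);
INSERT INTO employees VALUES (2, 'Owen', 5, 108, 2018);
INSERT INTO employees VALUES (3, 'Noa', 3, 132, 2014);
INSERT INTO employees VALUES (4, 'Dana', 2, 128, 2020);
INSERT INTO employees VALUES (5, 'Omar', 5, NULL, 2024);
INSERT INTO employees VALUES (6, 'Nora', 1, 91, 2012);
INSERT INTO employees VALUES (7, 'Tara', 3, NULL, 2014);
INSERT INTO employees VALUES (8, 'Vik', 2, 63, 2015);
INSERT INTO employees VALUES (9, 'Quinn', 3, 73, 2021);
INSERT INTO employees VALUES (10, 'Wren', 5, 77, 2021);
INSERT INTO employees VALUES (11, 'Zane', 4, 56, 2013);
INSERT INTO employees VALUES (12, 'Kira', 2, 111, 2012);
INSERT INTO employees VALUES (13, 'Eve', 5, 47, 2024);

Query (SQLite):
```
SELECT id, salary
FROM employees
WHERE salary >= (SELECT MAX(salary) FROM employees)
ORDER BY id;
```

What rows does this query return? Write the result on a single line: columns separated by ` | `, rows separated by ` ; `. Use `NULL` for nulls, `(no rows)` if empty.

Scalar subquery: MAX(salary) over all employees rows = 132.
Keep rows where salary >= that value.

3 | 132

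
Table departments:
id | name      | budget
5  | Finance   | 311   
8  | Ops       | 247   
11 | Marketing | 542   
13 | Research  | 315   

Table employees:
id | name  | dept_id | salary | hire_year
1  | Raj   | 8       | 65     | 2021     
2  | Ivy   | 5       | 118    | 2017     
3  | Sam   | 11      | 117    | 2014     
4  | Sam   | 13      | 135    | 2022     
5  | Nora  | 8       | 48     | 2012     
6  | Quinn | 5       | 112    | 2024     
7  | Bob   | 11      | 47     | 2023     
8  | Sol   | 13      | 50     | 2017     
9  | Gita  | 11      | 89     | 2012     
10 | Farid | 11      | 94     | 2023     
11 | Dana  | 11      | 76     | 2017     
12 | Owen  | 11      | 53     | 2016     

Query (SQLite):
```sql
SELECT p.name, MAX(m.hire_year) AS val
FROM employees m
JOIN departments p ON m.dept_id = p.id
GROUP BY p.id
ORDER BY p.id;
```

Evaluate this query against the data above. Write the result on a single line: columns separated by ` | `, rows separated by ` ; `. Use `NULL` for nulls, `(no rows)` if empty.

Finance | 2024 ; Ops | 2021 ; Marketing | 2023 ; Research | 2022

Join each employees row to its departments via dept_id.
Group joined rows by departments.id; compute MAX(m.hire_year) per group.
  5: ids {2, 6} → MAX(m.hire_year)=2024
  8: ids {1, 5} → MAX(m.hire_year)=2021
  11: ids {3, 7, 9, 10, 11, 12} → MAX(m.hire_year)=2023
  13: ids {4, 8} → MAX(m.hire_year)=2022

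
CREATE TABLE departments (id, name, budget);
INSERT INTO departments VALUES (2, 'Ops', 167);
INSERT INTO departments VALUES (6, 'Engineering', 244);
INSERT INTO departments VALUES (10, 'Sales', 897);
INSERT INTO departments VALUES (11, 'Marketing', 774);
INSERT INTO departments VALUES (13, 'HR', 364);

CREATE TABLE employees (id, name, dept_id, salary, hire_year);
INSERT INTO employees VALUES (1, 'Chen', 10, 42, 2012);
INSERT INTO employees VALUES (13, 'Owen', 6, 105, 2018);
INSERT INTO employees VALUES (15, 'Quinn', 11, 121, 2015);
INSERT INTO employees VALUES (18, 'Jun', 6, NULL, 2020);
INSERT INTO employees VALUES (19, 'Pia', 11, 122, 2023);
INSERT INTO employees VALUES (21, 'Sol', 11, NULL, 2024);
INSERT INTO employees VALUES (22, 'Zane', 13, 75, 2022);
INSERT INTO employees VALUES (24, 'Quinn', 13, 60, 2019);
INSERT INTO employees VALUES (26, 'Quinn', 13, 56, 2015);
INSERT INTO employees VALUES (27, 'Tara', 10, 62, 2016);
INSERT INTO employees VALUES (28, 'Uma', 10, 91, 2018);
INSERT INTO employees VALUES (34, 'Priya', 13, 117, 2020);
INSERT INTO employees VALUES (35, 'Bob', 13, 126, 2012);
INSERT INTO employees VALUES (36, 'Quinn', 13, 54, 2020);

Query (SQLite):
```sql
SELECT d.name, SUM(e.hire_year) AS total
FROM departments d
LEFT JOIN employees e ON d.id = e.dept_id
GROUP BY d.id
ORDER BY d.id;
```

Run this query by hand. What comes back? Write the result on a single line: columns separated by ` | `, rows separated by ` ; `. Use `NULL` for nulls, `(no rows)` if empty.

LEFT JOIN keeps every departments row; unmatched ones get NULL for employees columns.
Group by departments.id and compute SUM(e.hire_year). SUM over an all-NULL group is NULL.
  2: ids {—} → SUM(e.hire_year)=NULL
  6: ids {13, 18} → SUM(e.hire_year)=4038
  10: ids {1, 27, 28} → SUM(e.hire_year)=6046
  11: ids {15, 19, 21} → SUM(e.hire_year)=6062
  13: ids {22, 24, 26, 34, 35, 36} → SUM(e.hire_year)=12108

Ops | NULL ; Engineering | 4038 ; Sales | 6046 ; Marketing | 6062 ; HR | 12108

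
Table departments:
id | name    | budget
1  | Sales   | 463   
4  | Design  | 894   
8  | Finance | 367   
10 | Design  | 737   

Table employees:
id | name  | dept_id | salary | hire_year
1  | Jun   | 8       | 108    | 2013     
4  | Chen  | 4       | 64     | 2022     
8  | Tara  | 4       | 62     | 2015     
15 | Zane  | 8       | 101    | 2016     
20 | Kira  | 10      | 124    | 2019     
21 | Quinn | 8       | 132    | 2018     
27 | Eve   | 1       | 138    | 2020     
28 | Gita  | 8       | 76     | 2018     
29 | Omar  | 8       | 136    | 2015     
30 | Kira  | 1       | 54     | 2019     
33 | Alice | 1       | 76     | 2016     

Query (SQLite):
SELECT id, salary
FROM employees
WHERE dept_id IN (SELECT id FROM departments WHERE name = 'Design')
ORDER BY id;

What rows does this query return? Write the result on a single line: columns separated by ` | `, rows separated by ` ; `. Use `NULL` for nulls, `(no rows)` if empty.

4 | 64 ; 8 | 62 ; 20 | 124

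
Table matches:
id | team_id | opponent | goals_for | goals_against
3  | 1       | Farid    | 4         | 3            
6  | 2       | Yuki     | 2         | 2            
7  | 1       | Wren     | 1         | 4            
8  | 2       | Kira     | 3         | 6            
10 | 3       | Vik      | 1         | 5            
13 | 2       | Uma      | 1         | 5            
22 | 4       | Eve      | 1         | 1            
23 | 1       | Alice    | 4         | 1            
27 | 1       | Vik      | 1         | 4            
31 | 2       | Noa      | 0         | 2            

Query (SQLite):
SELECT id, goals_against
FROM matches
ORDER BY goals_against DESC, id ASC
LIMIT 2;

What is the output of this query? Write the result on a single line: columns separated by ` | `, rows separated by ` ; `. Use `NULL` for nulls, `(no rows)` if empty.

Sort by goals_against desc, tiebreak id asc: (6, id=8), (5, id=10), (5, id=13), (4, id=7), (4, id=27) …. Take first 2.

8 | 6 ; 10 | 5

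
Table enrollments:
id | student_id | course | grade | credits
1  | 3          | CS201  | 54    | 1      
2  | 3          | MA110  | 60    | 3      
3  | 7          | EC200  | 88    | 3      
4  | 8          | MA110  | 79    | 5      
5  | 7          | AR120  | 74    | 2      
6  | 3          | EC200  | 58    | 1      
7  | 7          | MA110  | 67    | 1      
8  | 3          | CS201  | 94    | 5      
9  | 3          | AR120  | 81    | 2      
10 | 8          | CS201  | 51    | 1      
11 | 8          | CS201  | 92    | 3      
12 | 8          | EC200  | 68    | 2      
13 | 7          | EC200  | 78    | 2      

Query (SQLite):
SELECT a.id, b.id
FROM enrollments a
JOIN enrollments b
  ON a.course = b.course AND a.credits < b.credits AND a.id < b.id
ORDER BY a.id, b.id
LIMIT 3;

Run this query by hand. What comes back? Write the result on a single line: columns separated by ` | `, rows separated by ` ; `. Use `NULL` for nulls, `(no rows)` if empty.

1 | 8 ; 1 | 11 ; 2 | 4

Pairs (a,b) with same course, a.credits < b.credits, a.id < b.id.
course groups: AR120:{5,9} CS201:{1,8,10,11} EC200:{3,6,12,13} MA110:{2,4,7}
Ordered by (a.id, b.id); first 3.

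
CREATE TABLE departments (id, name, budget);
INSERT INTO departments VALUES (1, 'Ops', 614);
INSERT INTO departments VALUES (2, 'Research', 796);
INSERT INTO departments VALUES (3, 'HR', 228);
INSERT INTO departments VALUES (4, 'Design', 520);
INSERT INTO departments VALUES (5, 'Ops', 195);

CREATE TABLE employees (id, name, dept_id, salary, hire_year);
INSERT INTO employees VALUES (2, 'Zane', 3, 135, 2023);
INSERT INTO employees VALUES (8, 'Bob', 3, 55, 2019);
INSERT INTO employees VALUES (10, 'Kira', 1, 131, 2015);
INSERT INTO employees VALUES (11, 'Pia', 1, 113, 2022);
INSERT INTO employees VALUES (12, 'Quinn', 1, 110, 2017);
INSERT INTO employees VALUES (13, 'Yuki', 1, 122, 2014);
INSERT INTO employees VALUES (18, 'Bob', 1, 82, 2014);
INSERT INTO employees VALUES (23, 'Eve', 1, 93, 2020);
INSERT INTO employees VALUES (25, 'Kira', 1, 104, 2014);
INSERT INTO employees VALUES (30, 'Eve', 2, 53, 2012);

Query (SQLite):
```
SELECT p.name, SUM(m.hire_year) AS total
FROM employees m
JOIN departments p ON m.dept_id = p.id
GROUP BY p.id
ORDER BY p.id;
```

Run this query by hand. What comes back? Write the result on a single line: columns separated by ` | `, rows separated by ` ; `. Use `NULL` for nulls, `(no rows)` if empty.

Join each employees row to its departments via dept_id.
Group joined rows by departments.id; compute SUM(m.hire_year) per group.
  1: ids {10, 11, 12, 13, 18, 23, 25} → SUM(m.hire_year)=14116
  2: ids {30} → SUM(m.hire_year)=2012
  3: ids {2, 8} → SUM(m.hire_year)=4042

Ops | 14116 ; Research | 2012 ; HR | 4042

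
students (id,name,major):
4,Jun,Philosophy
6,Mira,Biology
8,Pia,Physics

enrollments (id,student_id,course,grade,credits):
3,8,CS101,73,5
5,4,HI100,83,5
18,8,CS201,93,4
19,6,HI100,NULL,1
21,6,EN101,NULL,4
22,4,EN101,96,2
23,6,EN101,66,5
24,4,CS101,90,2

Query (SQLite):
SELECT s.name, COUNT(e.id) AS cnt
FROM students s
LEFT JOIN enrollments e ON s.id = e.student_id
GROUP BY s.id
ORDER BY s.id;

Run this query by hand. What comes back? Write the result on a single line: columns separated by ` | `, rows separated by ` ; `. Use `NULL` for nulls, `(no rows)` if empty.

LEFT JOIN keeps every students row; unmatched ones get NULL for enrollments columns.
Group by students.id and compute COUNT(e.id). COUNT(col) of an all-NULL group is 0.
  4: ids {5, 22, 24} → COUNT(e.id)=3
  6: ids {19, 21, 23} → COUNT(e.id)=3
  8: ids {3, 18} → COUNT(e.id)=2

Jun | 3 ; Mira | 3 ; Pia | 2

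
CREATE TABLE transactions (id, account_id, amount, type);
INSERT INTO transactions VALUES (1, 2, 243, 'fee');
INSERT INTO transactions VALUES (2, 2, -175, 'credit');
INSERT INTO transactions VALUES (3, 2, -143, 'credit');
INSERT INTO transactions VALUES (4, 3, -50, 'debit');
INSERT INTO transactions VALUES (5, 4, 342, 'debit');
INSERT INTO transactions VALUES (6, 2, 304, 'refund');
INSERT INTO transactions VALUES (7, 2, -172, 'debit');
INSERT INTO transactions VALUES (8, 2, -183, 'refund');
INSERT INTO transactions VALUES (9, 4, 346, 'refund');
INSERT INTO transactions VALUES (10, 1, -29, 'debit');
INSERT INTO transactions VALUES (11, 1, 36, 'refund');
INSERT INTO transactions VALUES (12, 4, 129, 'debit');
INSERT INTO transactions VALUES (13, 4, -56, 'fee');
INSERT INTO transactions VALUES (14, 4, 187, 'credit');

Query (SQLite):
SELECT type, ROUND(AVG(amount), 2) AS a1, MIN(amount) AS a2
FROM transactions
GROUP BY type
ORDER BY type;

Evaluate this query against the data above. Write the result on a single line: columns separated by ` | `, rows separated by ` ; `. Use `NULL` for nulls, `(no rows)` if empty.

credit | -43.67 | -175 ; debit | 44 | -172 ; fee | 93.5 | -56 ; refund | 125.75 | -183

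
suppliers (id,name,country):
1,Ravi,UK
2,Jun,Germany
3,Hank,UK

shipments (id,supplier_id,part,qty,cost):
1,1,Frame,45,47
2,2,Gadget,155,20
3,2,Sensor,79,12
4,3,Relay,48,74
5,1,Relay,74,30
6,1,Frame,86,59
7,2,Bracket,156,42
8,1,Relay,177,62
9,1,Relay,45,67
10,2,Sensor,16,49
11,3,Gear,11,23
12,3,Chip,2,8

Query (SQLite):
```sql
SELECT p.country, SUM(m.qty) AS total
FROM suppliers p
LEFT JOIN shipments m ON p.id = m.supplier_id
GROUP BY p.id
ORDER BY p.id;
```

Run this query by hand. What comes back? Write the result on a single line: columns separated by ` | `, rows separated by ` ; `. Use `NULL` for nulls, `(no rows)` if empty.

LEFT JOIN keeps every suppliers row; unmatched ones get NULL for shipments columns.
Group by suppliers.id and compute SUM(m.qty). SUM over an all-NULL group is NULL.
  1: ids {1, 5, 6, 8, 9} → SUM(m.qty)=427
  2: ids {2, 3, 7, 10} → SUM(m.qty)=406
  3: ids {4, 11, 12} → SUM(m.qty)=61

UK | 427 ; Germany | 406 ; UK | 61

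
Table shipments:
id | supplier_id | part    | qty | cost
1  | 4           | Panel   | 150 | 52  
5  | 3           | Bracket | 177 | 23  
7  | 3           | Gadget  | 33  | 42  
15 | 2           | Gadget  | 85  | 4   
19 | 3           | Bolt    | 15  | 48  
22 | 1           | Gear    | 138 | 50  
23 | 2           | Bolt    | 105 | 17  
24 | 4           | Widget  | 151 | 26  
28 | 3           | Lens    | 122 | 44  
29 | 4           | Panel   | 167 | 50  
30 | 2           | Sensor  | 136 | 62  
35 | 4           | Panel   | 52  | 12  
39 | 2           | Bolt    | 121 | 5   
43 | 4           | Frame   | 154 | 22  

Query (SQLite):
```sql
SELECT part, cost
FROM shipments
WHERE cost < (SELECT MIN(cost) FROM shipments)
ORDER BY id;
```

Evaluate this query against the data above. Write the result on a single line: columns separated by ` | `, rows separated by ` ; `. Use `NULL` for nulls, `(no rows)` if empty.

(no rows)

Scalar subquery: MIN(cost) over all shipments rows = 4.
Keep rows where cost < that value.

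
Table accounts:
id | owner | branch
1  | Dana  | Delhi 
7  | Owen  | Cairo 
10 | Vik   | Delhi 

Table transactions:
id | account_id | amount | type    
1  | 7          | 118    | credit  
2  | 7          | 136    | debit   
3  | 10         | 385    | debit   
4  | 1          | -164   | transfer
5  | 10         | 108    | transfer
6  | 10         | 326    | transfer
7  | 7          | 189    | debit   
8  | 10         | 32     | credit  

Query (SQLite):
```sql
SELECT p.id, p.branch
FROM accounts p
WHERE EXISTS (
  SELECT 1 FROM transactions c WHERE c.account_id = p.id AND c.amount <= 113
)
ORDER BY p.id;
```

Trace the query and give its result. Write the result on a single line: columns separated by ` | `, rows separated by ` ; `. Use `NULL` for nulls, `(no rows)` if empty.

1 | Delhi ; 10 | Delhi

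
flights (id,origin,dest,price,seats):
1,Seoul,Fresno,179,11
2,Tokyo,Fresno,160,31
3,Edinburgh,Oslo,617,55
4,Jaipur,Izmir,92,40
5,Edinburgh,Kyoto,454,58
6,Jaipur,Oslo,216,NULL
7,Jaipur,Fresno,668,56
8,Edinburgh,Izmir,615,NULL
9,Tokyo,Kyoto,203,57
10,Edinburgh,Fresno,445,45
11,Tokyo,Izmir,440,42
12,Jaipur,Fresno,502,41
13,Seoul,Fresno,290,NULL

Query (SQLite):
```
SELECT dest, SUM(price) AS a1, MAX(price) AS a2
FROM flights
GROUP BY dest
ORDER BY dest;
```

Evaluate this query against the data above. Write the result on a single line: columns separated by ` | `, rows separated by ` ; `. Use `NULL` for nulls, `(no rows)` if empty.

Group flights by dest.
Per group compute: SUM(price), MAX(price).
  Fresno: ids {1, 2, 7, 10, 12, 13} → SUM(price)=2244, MAX(price)=668
  Izmir: ids {4, 8, 11} → SUM(price)=1147, MAX(price)=615
  Kyoto: ids {5, 9} → SUM(price)=657, MAX(price)=454
  Oslo: ids {3, 6} → SUM(price)=833, MAX(price)=617

Fresno | 2244 | 668 ; Izmir | 1147 | 615 ; Kyoto | 657 | 454 ; Oslo | 833 | 617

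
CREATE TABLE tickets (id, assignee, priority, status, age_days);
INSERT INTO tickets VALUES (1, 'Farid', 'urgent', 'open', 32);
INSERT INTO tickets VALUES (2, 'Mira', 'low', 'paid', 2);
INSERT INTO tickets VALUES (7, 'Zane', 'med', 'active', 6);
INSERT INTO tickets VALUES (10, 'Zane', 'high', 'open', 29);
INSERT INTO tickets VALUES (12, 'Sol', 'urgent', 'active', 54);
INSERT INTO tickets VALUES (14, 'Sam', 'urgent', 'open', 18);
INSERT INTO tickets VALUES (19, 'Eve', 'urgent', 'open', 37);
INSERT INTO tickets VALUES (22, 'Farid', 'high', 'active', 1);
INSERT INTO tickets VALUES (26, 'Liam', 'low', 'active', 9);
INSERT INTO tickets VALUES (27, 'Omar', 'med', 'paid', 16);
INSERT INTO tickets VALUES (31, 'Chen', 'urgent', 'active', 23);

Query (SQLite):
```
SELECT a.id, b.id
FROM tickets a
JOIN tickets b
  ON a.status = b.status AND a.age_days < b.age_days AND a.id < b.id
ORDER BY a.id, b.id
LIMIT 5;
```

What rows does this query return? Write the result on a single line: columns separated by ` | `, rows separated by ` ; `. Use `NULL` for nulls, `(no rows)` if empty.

1 | 19 ; 2 | 27 ; 7 | 12 ; 7 | 26 ; 7 | 31

Pairs (a,b) with same status, a.age_days < b.age_days, a.id < b.id.
status groups: active:{7,12,22,26,31} open:{1,10,14,19} paid:{2,27}
Ordered by (a.id, b.id); first 5.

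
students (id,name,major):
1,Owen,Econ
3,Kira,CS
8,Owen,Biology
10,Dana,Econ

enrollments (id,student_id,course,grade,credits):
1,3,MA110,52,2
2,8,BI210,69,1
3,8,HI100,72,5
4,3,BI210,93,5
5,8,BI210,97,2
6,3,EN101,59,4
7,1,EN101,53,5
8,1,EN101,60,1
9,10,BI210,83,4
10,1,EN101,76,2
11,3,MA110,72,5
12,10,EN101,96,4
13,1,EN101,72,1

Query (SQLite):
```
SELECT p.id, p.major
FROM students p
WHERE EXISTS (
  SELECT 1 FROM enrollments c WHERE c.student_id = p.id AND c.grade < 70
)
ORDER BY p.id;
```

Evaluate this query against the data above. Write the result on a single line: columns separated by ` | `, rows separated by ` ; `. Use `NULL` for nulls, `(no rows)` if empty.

1 | Econ ; 3 | CS ; 8 | Biology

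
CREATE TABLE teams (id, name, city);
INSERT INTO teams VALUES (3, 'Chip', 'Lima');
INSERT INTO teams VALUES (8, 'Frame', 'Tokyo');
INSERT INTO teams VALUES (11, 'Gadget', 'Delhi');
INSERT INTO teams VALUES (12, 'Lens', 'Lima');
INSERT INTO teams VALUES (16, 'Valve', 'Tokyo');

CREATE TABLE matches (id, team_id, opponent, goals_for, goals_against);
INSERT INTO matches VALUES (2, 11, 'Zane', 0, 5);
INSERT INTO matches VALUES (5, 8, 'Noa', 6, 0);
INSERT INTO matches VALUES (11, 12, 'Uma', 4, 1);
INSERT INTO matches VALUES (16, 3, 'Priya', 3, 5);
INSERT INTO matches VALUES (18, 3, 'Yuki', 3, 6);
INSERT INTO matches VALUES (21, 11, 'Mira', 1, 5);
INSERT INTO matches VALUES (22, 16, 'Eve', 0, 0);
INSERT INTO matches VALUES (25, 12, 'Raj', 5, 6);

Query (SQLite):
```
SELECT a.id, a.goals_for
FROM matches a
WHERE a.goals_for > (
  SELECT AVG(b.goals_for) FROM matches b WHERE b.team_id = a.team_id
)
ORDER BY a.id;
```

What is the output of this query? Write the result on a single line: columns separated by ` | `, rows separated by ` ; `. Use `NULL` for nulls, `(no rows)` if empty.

For each matches row a, compute AVG(goals_for) over rows sharing a.team_id.
Keep row a if a.goals_for > that per-group AVG.
  team_id=3: AVG(goals_for) = 3.0
  team_id=8: AVG(goals_for) = 6.0
  team_id=11: AVG(goals_for) = 0.5
  team_id=12: AVG(goals_for) = 4.5
  team_id=16: AVG(goals_for) = 0.0

21 | 1 ; 25 | 5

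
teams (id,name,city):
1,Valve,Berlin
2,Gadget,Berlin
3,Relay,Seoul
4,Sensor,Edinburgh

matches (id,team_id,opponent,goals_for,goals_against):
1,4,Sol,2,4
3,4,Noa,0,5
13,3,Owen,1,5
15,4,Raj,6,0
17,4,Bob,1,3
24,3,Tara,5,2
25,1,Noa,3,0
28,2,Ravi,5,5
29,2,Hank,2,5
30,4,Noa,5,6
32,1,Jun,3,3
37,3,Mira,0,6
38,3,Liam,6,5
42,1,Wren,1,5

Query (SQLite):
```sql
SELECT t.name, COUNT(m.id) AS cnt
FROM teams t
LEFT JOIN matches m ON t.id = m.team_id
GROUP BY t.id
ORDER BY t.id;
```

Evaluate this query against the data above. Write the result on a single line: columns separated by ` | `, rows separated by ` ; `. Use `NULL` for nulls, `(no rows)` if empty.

Valve | 3 ; Gadget | 2 ; Relay | 4 ; Sensor | 5

LEFT JOIN keeps every teams row; unmatched ones get NULL for matches columns.
Group by teams.id and compute COUNT(m.id). COUNT(col) of an all-NULL group is 0.
  1: ids {25, 32, 42} → COUNT(m.id)=3
  2: ids {28, 29} → COUNT(m.id)=2
  3: ids {13, 24, 37, 38} → COUNT(m.id)=4
  4: ids {1, 3, 15, 17, 30} → COUNT(m.id)=5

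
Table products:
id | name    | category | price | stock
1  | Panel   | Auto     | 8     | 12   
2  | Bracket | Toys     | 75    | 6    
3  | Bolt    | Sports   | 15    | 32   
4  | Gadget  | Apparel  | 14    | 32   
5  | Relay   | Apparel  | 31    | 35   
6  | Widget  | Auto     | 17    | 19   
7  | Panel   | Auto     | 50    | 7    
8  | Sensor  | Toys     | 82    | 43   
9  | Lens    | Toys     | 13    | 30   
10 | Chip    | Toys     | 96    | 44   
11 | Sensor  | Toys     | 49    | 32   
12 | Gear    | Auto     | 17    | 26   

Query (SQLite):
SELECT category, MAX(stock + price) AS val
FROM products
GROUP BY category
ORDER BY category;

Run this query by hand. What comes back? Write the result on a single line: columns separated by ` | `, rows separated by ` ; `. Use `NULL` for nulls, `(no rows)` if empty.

Apparel | 66 ; Auto | 57 ; Sports | 47 ; Toys | 140

For each row compute stock + price.
Group by category; take MAX of the expression per group.
  Apparel: ids {4, 5} → MAX(stock + price)=66
  Auto: ids {1, 6, 7, 12} → MAX(stock + price)=57
  Sports: ids {3} → MAX(stock + price)=47
  Toys: ids {2, 8, 9, 10, 11} → MAX(stock + price)=140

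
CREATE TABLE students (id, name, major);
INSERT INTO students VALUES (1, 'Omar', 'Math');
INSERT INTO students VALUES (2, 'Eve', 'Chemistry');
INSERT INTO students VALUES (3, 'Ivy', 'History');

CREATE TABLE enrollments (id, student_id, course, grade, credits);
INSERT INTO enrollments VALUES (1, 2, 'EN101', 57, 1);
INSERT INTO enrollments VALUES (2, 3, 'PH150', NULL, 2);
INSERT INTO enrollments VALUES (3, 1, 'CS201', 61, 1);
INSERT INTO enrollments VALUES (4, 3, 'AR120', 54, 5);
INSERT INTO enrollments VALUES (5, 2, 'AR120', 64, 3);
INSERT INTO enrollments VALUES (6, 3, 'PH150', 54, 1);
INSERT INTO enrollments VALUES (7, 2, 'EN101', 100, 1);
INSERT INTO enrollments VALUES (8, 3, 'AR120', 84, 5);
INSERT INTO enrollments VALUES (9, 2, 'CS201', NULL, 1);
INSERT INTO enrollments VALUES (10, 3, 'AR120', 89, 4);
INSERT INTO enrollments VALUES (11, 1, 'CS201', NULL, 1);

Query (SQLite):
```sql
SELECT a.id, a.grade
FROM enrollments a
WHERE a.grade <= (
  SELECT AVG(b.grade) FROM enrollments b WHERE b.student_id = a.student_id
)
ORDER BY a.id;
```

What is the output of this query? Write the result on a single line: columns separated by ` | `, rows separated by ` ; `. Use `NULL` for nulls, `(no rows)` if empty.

For each enrollments row a, compute AVG(grade) over rows sharing a.student_id.
Keep row a if a.grade <= that per-group AVG.
  student_id=1: AVG(grade) = 61.0
  student_id=2: AVG(grade) = 73.666667
  student_id=3: AVG(grade) = 70.25

1 | 57 ; 3 | 61 ; 4 | 54 ; 5 | 64 ; 6 | 54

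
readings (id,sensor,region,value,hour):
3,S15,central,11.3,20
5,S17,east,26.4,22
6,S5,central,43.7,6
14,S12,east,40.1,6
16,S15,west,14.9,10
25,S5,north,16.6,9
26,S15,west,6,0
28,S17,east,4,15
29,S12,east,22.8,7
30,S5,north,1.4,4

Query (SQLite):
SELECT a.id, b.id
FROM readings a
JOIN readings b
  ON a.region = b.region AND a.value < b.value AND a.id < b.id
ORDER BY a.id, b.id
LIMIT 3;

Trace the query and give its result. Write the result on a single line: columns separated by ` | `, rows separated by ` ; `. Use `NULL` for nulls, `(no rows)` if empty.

Pairs (a,b) with same region, a.value < b.value, a.id < b.id.
region groups: central:{3,6} east:{5,14,28,29} north:{25,30} west:{16,26}
Ordered by (a.id, b.id); first 3.

3 | 6 ; 5 | 14 ; 28 | 29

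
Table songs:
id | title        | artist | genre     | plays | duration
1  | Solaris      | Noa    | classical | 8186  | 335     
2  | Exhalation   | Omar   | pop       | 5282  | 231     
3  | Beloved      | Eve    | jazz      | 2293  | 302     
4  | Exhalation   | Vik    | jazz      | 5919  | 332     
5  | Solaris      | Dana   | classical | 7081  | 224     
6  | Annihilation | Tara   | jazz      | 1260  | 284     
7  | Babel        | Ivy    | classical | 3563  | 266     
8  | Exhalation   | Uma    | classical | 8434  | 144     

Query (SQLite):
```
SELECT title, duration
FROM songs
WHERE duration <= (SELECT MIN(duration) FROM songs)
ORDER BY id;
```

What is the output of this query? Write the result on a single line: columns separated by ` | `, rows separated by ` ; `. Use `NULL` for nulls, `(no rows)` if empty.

Exhalation | 144

Scalar subquery: MIN(duration) over all songs rows = 144.
Keep rows where duration <= that value.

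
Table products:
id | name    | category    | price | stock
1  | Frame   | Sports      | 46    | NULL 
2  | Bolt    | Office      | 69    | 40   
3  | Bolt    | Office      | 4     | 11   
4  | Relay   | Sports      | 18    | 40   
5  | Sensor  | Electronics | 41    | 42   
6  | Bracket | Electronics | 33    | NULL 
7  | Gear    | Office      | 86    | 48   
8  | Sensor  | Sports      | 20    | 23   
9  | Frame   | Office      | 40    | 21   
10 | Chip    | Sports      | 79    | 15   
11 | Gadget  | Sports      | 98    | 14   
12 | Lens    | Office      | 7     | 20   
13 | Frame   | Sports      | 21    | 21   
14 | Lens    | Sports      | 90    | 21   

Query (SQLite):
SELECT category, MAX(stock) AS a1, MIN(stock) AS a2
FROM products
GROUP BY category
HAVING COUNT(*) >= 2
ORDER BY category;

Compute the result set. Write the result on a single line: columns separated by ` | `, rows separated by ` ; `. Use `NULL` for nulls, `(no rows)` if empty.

Electronics | 42 | 42 ; Office | 48 | 11 ; Sports | 40 | 14

Group products by category.
Per group compute: MAX(stock), MIN(stock).
HAVING: drop groups with fewer than 2 rows.
  Electronics: ids {5, 6} → MAX(stock)=42, MIN(stock)=42
  Office: ids {2, 3, 7, 9, 12} → MAX(stock)=48, MIN(stock)=11
  Sports: ids {1, 4, 8, 10, 11, 13, 14} → MAX(stock)=40, MIN(stock)=14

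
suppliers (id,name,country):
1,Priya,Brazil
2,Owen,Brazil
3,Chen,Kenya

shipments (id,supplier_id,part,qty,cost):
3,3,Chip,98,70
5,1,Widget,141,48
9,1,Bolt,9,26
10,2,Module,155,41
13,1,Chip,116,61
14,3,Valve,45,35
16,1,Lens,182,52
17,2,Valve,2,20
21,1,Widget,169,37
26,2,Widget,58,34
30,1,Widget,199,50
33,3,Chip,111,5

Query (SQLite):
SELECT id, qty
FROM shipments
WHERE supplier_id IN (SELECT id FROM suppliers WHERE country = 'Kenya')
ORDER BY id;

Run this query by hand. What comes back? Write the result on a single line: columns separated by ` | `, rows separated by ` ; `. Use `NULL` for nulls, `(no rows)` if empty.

Inner query: suppliers.id where country = 'Kenya'.
Outer: keep shipments rows whose supplier_id is in that set.
Inner query → {3}

3 | 98 ; 14 | 45 ; 33 | 111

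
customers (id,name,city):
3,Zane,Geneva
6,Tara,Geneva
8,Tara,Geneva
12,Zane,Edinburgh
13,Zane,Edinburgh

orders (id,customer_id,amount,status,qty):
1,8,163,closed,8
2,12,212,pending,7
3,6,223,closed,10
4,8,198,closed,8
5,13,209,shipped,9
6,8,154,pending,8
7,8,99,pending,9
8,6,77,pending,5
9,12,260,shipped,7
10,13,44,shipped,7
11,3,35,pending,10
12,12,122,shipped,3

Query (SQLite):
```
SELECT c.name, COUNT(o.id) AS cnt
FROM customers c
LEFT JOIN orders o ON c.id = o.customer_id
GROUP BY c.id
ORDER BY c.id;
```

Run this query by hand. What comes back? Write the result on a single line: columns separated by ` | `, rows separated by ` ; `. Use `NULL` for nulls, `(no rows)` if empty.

Zane | 1 ; Tara | 2 ; Tara | 4 ; Zane | 3 ; Zane | 2

LEFT JOIN keeps every customers row; unmatched ones get NULL for orders columns.
Group by customers.id and compute COUNT(o.id). COUNT(col) of an all-NULL group is 0.
  3: ids {11} → COUNT(o.id)=1
  6: ids {3, 8} → COUNT(o.id)=2
  8: ids {1, 4, 6, 7} → COUNT(o.id)=4
  12: ids {2, 9, 12} → COUNT(o.id)=3
  13: ids {5, 10} → COUNT(o.id)=2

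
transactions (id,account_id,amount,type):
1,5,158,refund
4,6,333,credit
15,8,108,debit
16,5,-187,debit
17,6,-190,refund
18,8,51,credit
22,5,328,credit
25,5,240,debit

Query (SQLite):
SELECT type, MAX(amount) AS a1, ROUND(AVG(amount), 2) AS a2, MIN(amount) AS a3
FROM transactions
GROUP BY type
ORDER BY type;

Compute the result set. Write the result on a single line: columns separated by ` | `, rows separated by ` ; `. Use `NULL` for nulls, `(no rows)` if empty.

Group transactions by type.
Per group compute: MAX(amount), ROUND(AVG(amount), 2), MIN(amount).
  credit: ids {4, 18, 22} → MAX(amount)=333, ROUND(AVG(amount), 2)=237.33, MIN(amount)=51
  debit: ids {15, 16, 25} → MAX(amount)=240, ROUND(AVG(amount), 2)=53.67, MIN(amount)=-187
  refund: ids {1, 17} → MAX(amount)=158, ROUND(AVG(amount), 2)=-16, MIN(amount)=-190

credit | 333 | 237.33 | 51 ; debit | 240 | 53.67 | -187 ; refund | 158 | -16 | -190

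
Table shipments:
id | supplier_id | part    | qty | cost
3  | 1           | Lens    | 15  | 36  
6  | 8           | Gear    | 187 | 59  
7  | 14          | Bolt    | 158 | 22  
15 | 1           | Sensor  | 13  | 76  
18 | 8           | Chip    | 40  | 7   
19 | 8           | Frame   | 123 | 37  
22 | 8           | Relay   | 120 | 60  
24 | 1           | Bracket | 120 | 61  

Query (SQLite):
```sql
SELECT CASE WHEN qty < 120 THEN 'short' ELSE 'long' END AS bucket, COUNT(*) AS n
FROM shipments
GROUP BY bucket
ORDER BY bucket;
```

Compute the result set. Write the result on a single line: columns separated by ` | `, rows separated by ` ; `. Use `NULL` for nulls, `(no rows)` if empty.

long | 5 ; short | 3

Bucket rows by qty < 120 → 'short' else 'long'; count each bucket.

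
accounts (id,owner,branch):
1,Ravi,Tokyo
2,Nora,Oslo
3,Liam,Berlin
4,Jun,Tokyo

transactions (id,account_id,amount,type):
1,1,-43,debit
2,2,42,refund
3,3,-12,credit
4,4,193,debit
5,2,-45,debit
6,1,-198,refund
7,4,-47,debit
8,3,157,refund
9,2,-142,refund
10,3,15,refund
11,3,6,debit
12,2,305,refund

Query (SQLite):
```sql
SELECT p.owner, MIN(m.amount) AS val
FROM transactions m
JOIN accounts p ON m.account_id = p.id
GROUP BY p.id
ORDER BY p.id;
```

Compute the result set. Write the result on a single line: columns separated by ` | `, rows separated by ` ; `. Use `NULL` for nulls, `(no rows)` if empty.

Ravi | -198 ; Nora | -142 ; Liam | -12 ; Jun | -47

Join each transactions row to its accounts via account_id.
Group joined rows by accounts.id; compute MIN(m.amount) per group.
  1: ids {1, 6} → MIN(m.amount)=-198
  2: ids {2, 5, 9, 12} → MIN(m.amount)=-142
  3: ids {3, 8, 10, 11} → MIN(m.amount)=-12
  4: ids {4, 7} → MIN(m.amount)=-47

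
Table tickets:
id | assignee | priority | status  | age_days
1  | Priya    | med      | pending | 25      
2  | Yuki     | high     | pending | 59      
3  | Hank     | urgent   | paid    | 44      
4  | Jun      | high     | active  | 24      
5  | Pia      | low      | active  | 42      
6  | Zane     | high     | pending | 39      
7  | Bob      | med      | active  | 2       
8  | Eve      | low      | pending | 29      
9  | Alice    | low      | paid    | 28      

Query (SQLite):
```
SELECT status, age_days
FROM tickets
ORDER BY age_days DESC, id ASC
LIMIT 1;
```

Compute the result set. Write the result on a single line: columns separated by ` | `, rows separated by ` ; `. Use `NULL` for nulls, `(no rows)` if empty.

pending | 59

Sort by age_days desc, tiebreak id asc: (59, id=2), (44, id=3), (42, id=5), (39, id=6) …. Take first 1.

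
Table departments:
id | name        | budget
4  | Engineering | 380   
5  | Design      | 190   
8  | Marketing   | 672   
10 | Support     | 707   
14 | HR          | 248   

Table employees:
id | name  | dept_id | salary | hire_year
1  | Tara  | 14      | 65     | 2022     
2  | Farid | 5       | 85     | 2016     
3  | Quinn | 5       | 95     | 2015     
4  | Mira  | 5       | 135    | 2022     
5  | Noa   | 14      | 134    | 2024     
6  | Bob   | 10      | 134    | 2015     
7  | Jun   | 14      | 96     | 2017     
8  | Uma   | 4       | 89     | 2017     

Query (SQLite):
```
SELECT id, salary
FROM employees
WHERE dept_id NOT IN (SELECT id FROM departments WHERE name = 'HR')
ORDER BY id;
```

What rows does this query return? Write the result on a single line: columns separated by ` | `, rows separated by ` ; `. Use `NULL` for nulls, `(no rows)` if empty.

2 | 85 ; 3 | 95 ; 4 | 135 ; 6 | 134 ; 8 | 89

Inner query: departments.id where name = 'HR'.
Outer: keep employees rows whose dept_id is not in that set.
Inner query → {14}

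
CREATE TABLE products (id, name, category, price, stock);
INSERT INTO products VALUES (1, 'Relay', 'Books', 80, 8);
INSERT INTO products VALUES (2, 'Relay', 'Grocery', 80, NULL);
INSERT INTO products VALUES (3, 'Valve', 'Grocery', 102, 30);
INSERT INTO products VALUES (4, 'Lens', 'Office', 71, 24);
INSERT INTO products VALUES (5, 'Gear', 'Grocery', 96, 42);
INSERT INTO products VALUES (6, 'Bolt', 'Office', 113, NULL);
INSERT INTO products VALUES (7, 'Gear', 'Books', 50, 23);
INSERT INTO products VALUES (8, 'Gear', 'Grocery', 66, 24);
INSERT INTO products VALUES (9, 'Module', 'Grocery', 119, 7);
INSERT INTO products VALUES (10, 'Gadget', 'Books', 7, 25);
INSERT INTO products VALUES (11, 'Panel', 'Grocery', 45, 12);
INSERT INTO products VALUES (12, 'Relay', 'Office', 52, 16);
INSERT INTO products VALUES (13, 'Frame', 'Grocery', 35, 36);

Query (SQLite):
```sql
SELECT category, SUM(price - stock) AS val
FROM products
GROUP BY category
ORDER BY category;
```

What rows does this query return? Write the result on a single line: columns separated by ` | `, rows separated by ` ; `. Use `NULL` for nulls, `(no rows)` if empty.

For each row compute price - stock.
Group by category; take SUM of the expression per group.
  Books: ids {1, 7, 10} → SUM(price - stock)=81
  Grocery: ids {2, 3, 5, 8, 9, 11, 13} → SUM(price - stock)=312
  Office: ids {4, 6, 12} → SUM(price - stock)=83

Books | 81 ; Grocery | 312 ; Office | 83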